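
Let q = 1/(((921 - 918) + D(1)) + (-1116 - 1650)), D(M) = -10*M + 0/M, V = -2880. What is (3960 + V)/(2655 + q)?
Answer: 1497420/3681157 ≈ 0.40678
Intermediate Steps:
D(M) = -10*M (D(M) = -10*M + 0 = -10*M)
q = -1/2773 (q = 1/(((921 - 918) - 10*1) + (-1116 - 1650)) = 1/((3 - 10) - 2766) = 1/(-7 - 2766) = 1/(-2773) = -1/2773 ≈ -0.00036062)
(3960 + V)/(2655 + q) = (3960 - 2880)/(2655 - 1/2773) = 1080/(7362314/2773) = 1080*(2773/7362314) = 1497420/3681157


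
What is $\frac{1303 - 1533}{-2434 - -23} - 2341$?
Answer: $- \frac{5643921}{2411} \approx -2340.9$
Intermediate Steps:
$\frac{1303 - 1533}{-2434 - -23} - 2341 = - \frac{230}{-2434 + 23} - 2341 = - \frac{230}{-2411} - 2341 = \left(-230\right) \left(- \frac{1}{2411}\right) - 2341 = \frac{230}{2411} - 2341 = - \frac{5643921}{2411}$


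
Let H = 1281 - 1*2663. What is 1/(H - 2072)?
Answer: -1/3454 ≈ -0.00028952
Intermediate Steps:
H = -1382 (H = 1281 - 2663 = -1382)
1/(H - 2072) = 1/(-1382 - 2072) = 1/(-3454) = -1/3454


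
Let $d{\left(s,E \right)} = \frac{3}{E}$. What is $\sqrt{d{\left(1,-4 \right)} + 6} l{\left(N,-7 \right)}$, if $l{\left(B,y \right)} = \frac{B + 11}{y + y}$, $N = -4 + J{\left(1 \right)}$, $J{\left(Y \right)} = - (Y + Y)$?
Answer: $- \frac{5 \sqrt{21}}{28} \approx -0.81832$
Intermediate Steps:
$J{\left(Y \right)} = - 2 Y$
$N = -6$ ($N = -4 - 2 = -6$)
$l{\left(B,y \right)} = \frac{11 + B}{2 y}$
$\sqrt{d{\left(1,-4 \right)} + 6} l{\left(N,-7 \right)} = \sqrt{\frac{3}{-4} + 6} \frac{11 - 6}{2 \left(-7\right)} = \sqrt{3 \left(- \frac{1}{4}\right) + 6} \cdot \frac{1}{2} \left(- \frac{1}{7}\right) 5 = \sqrt{- \frac{3}{4} + 6} \left(- \frac{5}{14}\right) = \sqrt{\frac{21}{4}} \left(- \frac{5}{14}\right) = \frac{\sqrt{21}}{2} \left(- \frac{5}{14}\right) = - \frac{5 \sqrt{21}}{28}$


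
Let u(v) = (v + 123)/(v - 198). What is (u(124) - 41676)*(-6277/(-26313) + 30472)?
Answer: -2473017876231523/1947162 ≈ -1.2701e+9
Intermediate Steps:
u(v) = (123 + v)/(-198 + v)
(u(124) - 41676)*(-6277/(-26313) + 30472) = ((123 + 124)/(-198 + 124) - 41676)*(-6277/(-26313) + 30472) = (247/(-74) - 41676)*(-6277*(-1/26313) + 30472) = (-1/74*247 - 41676)*(6277/26313 + 30472) = (-247/74 - 41676)*(801816013/26313) = -3084271/74*801816013/26313 = -2473017876231523/1947162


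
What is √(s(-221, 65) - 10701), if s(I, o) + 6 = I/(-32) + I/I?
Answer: I*√684742/8 ≈ 103.44*I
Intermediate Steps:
s(I, o) = -5 - I/32 (s(I, o) = -6 + (I/(-32) + I/I) = -6 + (I*(-1/32) + 1) = -6 + (-I/32 + 1) = -6 + (1 - I/32) = -5 - I/32)
√(s(-221, 65) - 10701) = √((-5 - 1/32*(-221)) - 10701) = √((-5 + 221/32) - 10701) = √(61/32 - 10701) = √(-342371/32) = I*√684742/8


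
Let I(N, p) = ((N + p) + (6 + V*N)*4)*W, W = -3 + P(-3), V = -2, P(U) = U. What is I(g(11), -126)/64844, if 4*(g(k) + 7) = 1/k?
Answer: 7017/1426568 ≈ 0.0049188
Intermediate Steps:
g(k) = -7 + 1/(4*k)
W = -6 (W = -3 - 3 = -6)
I(N, p) = -144 - 6*p + 42*N (I(N, p) = ((N + p) + (6 - 2*N)*4)*(-6) = ((N + p) + (24 - 8*N))*(-6) = (24 + p - 7*N)*(-6) = -144 - 6*p + 42*N)
I(g(11), -126)/64844 = (-144 - 6*(-126) + 42*(-7 + (¼)/11))/64844 = (-144 + 756 + 42*(-7 + (¼)*(1/11)))*(1/64844) = (-144 + 756 + 42*(-7 + 1/44))*(1/64844) = (-144 + 756 + 42*(-307/44))*(1/64844) = (-144 + 756 - 6447/22)*(1/64844) = (7017/22)*(1/64844) = 7017/1426568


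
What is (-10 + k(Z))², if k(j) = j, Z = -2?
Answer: 144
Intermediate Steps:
(-10 + k(Z))² = (-10 - 2)² = (-12)² = 144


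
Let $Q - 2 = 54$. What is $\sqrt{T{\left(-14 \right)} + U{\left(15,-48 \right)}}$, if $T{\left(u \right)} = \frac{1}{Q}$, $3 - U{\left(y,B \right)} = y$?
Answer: $\frac{i \sqrt{9394}}{28} \approx 3.4615 i$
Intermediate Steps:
$Q = 56$ ($Q = 2 + 54 = 56$)
$U{\left(y,B \right)} = 3 - y$
$T{\left(u \right)} = \frac{1}{56}$
$\sqrt{T{\left(-14 \right)} + U{\left(15,-48 \right)}} = \sqrt{\frac{1}{56} + \left(3 - 15\right)} = \sqrt{\frac{1}{56} - 12} = \sqrt{- \frac{671}{56}} = \frac{i \sqrt{9394}}{28}$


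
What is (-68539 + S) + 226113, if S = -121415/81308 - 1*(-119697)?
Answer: 22544229053/81308 ≈ 2.7727e+5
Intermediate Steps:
S = 9732202261/81308 (S = -121415*1/81308 + 119697 = -121415/81308 + 119697 = 9732202261/81308 ≈ 1.1970e+5)
(-68539 + S) + 226113 = (-68539 + 9732202261/81308) + 226113 = 4159433249/81308 + 226113 = 22544229053/81308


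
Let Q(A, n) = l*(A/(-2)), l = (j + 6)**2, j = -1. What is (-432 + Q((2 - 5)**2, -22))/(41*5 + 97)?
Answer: -1089/604 ≈ -1.8030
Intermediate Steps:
l = 25 (l = (-1 + 6)**2 = 5**2 = 25)
Q(A, n) = -25*A/2 (Q(A, n) = 25*(A/(-2)) = 25*(A*(-1/2)) = 25*(-A/2) = -25*A/2)
(-432 + Q((2 - 5)**2, -22))/(41*5 + 97) = (-432 - 25*(2 - 5)**2/2)/(41*5 + 97) = (-432 - 25/2*(-3)**2)/(205 + 97) = (-432 - 25/2*9)/302 = (-432 - 225/2)*(1/302) = -1089/2*1/302 = -1089/604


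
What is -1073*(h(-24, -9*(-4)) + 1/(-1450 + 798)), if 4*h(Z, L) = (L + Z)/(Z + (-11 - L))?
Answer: 2174971/46292 ≈ 46.984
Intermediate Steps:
h(Z, L) = (L + Z)/(4*(-11 + Z - L)) (h(Z, L) = ((L + Z)/(Z + (-11 - L)))/4 = ((L + Z)/(-11 + Z - L))/4 = (L + Z)/(4*(-11 + Z - L)))
-1073*(h(-24, -9*(-4)) + 1/(-1450 + 798)) = -1073*((-(-9)*(-4) - 1*(-24))/(4*(11 - 9*(-4) - 1*(-24))) + 1/(-1450 + 798)) = -1073*((-1*36 + 24)/(4*(11 + 36 + 24)) + 1/(-652)) = -1073*((1/4)*(-36 + 24)/71 - 1/652) = -1073*((1/4)*(1/71)*(-12) - 1/652) = -1073*(-3/71 - 1/652) = -1073*(-2027/46292) = 2174971/46292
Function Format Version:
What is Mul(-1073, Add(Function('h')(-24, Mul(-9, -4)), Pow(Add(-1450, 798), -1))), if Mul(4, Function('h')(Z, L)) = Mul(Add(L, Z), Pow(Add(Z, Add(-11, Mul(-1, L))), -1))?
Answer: Rational(2174971, 46292) ≈ 46.984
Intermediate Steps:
Function('h')(Z, L) = Mul(Rational(1, 4), Pow(Add(-11, Z, Mul(-1, L)), -1), Add(L, Z)) (Function('h')(Z, L) = Mul(Rational(1, 4), Mul(Add(L, Z), Pow(Add(Z, Add(-11, Mul(-1, L))), -1))) = Mul(Rational(1, 4), Mul(Add(L, Z), Pow(Add(-11, Z, Mul(-1, L)), -1))) = Mul(Rational(1, 4), Mul(Pow(Add(-11, Z, Mul(-1, L)), -1), Add(L, Z))) = Mul(Rational(1, 4), Pow(Add(-11, Z, Mul(-1, L)), -1), Add(L, Z)))
Mul(-1073, Add(Function('h')(-24, Mul(-9, -4)), Pow(Add(-1450, 798), -1))) = Mul(-1073, Add(Mul(Rational(1, 4), Pow(Add(11, Mul(-9, -4), Mul(-1, -24)), -1), Add(Mul(-1, Mul(-9, -4)), Mul(-1, -24))), Pow(Add(-1450, 798), -1))) = Mul(-1073, Add(Mul(Rational(1, 4), Pow(Add(11, 36, 24), -1), Add(Mul(-1, 36), 24)), Pow(-652, -1))) = Mul(-1073, Add(Mul(Rational(1, 4), Pow(71, -1), Add(-36, 24)), Rational(-1, 652))) = Mul(-1073, Add(Mul(Rational(1, 4), Rational(1, 71), -12), Rational(-1, 652))) = Mul(-1073, Add(Rational(-3, 71), Rational(-1, 652))) = Mul(-1073, Rational(-2027, 46292)) = Rational(2174971, 46292)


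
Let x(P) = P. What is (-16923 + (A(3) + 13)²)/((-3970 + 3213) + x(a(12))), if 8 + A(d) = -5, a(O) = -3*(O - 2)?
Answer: 16923/787 ≈ 21.503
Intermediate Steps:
a(O) = 6 - 3*O (a(O) = -3*(-2 + O) = 6 - 3*O)
A(d) = -13 (A(d) = -8 - 5 = -13)
(-16923 + (A(3) + 13)²)/((-3970 + 3213) + x(a(12))) = (-16923 + (-13 + 13)²)/((-3970 + 3213) + (6 - 3*12)) = (-16923 + 0²)/(-757 + (6 - 36)) = (-16923 + 0)/(-757 - 30) = -16923/(-787) = -16923*(-1/787) = 16923/787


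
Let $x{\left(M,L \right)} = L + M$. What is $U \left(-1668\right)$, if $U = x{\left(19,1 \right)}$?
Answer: $-33360$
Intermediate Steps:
$U = 20$ ($U = 1 + 19 = 20$)
$U \left(-1668\right) = 20 \left(-1668\right) = -33360$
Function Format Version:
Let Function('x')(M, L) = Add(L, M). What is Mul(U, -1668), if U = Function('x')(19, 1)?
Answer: -33360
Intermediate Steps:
U = 20 (U = Add(1, 19) = 20)
Mul(U, -1668) = Mul(20, -1668) = -33360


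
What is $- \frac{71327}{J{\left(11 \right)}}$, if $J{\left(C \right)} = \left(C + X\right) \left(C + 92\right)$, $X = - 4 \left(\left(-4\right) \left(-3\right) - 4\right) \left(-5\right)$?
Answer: $- \frac{71327}{17613} \approx -4.0497$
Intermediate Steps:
$X = 160$ ($X = - 4 \left(12 - 4\right) \left(-5\right) = \left(-4\right) 8 \left(-5\right) = \left(-32\right) \left(-5\right) = 160$)
$J{\left(C \right)} = \left(92 + C\right) \left(160 + C\right)$ ($J{\left(C \right)} = \left(C + 160\right) \left(C + 92\right) = \left(160 + C\right) \left(92 + C\right) = \left(92 + C\right) \left(160 + C\right)$)
$- \frac{71327}{J{\left(11 \right)}} = - \frac{71327}{14720 + 11^{2} + 252 \cdot 11} = - \frac{71327}{14720 + 121 + 2772} = - \frac{71327}{17613}$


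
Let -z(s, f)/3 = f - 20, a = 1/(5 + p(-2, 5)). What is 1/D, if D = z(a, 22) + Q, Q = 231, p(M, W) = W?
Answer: 1/225 ≈ 0.0044444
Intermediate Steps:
a = ⅒ (a = 1/(5 + 5) = 1/10 = ⅒ ≈ 0.10000)
z(s, f) = 60 - 3*f (z(s, f) = -3*(f - 20) = -3*(-20 + f) = 60 - 3*f)
D = 225 (D = (60 - 3*22) + 231 = (60 - 66) + 231 = -6 + 231 = 225)
1/D = 1/225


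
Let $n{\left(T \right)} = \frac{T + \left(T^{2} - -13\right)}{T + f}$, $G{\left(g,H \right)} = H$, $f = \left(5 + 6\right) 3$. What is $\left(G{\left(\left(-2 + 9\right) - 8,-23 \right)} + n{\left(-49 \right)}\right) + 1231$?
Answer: $\frac{16963}{16} \approx 1060.2$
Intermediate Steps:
$f = 33$ ($f = 11 \cdot 3 = 33$)
$n{\left(T \right)} = \frac{13 + T + T^{2}}{33 + T}$ ($n{\left(T \right)} = \frac{T + \left(T^{2} - -13\right)}{T + 33} = \frac{T + \left(T^{2} + 13\right)}{33 + T} = \frac{T + \left(13 + T^{2}\right)}{33 + T} = \frac{13 + T + T^{2}}{33 + T}$)
$\left(G{\left(\left(-2 + 9\right) - 8,-23 \right)} + n{\left(-49 \right)}\right) + 1231 = \left(-23 + \frac{13 - 49 + \left(-49\right)^{2}}{33 - 49}\right) + 1231 = \left(-23 + \frac{13 - 49 + 2401}{-16}\right) + 1231 = \left(-23 - \frac{2365}{16}\right) + 1231 = - \frac{2733}{16} + 1231 = \frac{16963}{16}$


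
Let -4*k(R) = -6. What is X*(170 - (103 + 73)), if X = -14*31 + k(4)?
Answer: 2595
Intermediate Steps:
k(R) = 3/2 (k(R) = -1/4*(-6) = 3/2)
X = -865/2 (X = -14*31 + 3/2 = -434 + 3/2 = -865/2 ≈ -432.50)
X*(170 - (103 + 73)) = -865*(170 - (103 + 73))/2 = -865*(170 - 1*176)/2 = -865*(170 - 176)/2 = -865/2*(-6) = 2595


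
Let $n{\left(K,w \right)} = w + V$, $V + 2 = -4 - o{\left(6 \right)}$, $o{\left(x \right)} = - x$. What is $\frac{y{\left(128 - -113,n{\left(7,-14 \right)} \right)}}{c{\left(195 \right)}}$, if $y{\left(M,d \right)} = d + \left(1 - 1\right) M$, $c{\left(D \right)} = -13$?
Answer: $\frac{14}{13} \approx 1.0769$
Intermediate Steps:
$V = 0$ ($V = -2 - \left(4 - 6\right) = -2 - -2 = -2 + \left(-4 + 6\right) = -2 + 2 = 0$)
$n{\left(K,w \right)} = w$ ($n{\left(K,w \right)} = w + 0 = w$)
$y{\left(M,d \right)} = d$ ($y{\left(M,d \right)} = d + 0 M = d + 0 = d$)
$\frac{y{\left(128 - -113,n{\left(7,-14 \right)} \right)}}{c{\left(195 \right)}} = - \frac{14}{-13} = \left(-14\right) \left(- \frac{1}{13}\right) = \frac{14}{13}$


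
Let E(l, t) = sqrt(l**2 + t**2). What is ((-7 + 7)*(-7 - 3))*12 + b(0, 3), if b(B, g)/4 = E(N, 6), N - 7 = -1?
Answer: 24*sqrt(2) ≈ 33.941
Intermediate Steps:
N = 6 (N = 7 - 1 = 6)
b(B, g) = 24*sqrt(2) (b(B, g) = 4*sqrt(6**2 + 6**2) = 4*sqrt(36 + 36) = 4*sqrt(72) = 4*(6*sqrt(2)) = 24*sqrt(2))
((-7 + 7)*(-7 - 3))*12 + b(0, 3) = ((-7 + 7)*(-7 - 3))*12 + 24*sqrt(2) = (0*(-10))*12 + 24*sqrt(2) = 0*12 + 24*sqrt(2) = 0 + 24*sqrt(2) = 24*sqrt(2)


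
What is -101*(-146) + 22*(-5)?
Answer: 14636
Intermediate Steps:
-101*(-146) + 22*(-5) = 14746 - 110 = 14636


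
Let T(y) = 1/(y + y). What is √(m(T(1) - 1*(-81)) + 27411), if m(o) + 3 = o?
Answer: √109958/2 ≈ 165.80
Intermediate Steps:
T(y) = 1/(2*y)
m(o) = -3 + o
√(m(T(1) - 1*(-81)) + 27411) = √((-3 + ((½)/1 - 1*(-81))) + 27411) = √((-3 + ((½)*1 + 81)) + 27411) = √((-3 + (½ + 81)) + 27411) = √((-3 + 163/2) + 27411) = √(157/2 + 27411) = √(54979/2) = √109958/2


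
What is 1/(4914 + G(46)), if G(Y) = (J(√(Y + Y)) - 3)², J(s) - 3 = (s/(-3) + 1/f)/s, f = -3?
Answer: 3369036780/16555825142857 - 3312*√23/16555825142857 ≈ 0.00020349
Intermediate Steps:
J(s) = 3 + (-⅓ - s/3)/s (J(s) = 3 + (s/(-3) + 1/(-3))/s = 3 + (s*(-⅓) + 1*(-⅓))/s = 3 + (-s/3 - ⅓)/s = 3 + (-⅓ - s/3)/s)
G(Y) = (-3 + √2*(-1 + 8*√2*√Y)/(6*√Y))² (G(Y) = ((-1 + 8*√(Y + Y))/(3*(√(Y + Y))) - 3)² = ((-1 + 8*√(2*Y))/(3*(√(2*Y))) - 3)² = ((-1 + 8*(√2*√Y))/(3*((√2*√Y))) - 3)² = ((√2/(2*√Y))*(-1 + 8*√2*√Y)/3 - 3)² = (√2*(-1 + 8*√2*√Y)/(6*√Y) - 3)² = (-3 + √2*(-1 + 8*√2*√Y)/(6*√Y))²)
1/(4914 + G(46)) = 1/(4914 + (1/36)*(√2 + 2*√46)²/46) = 1/(4914 + (1/36)*(1/46)*(√2 + 2*√46)²) = 1/(4914 + (√2 + 2*√46)²/1656)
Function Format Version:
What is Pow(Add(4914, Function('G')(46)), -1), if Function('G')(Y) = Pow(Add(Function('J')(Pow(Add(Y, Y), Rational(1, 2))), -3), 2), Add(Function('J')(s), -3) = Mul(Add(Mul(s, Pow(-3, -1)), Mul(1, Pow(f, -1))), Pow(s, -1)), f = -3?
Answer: Add(Rational(3369036780, 16555825142857), Mul(Rational(-3312, 16555825142857), Pow(23, Rational(1, 2)))) ≈ 0.00020349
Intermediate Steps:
Function('J')(s) = Add(3, Mul(Pow(s, -1), Add(Rational(-1, 3), Mul(Rational(-1, 3), s)))) (Function('J')(s) = Add(3, Mul(Add(Mul(s, Pow(-3, -1)), Mul(1, Pow(-3, -1))), Pow(s, -1))) = Add(3, Mul(Add(Mul(s, Rational(-1, 3)), Mul(1, Rational(-1, 3))), Pow(s, -1))) = Add(3, Mul(Add(Mul(Rational(-1, 3), s), Rational(-1, 3)), Pow(s, -1))) = Add(3, Mul(Add(Rational(-1, 3), Mul(Rational(-1, 3), s)), Pow(s, -1))) = Add(3, Mul(Pow(s, -1), Add(Rational(-1, 3), Mul(Rational(-1, 3), s)))))
Function('G')(Y) = Pow(Add(-3, Mul(Rational(1, 6), Pow(2, Rational(1, 2)), Pow(Y, Rational(-1, 2)), Add(-1, Mul(8, Pow(2, Rational(1, 2)), Pow(Y, Rational(1, 2)))))), 2) (Function('G')(Y) = Pow(Add(Mul(Rational(1, 3), Pow(Pow(Add(Y, Y), Rational(1, 2)), -1), Add(-1, Mul(8, Pow(Add(Y, Y), Rational(1, 2))))), -3), 2) = Pow(Add(Mul(Rational(1, 3), Pow(Pow(Mul(2, Y), Rational(1, 2)), -1), Add(-1, Mul(8, Pow(Mul(2, Y), Rational(1, 2))))), -3), 2) = Pow(Add(Mul(Rational(1, 3), Pow(Mul(Pow(2, Rational(1, 2)), Pow(Y, Rational(1, 2))), -1), Add(-1, Mul(8, Mul(Pow(2, Rational(1, 2)), Pow(Y, Rational(1, 2)))))), -3), 2) = Pow(Add(Mul(Rational(1, 3), Mul(Rational(1, 2), Pow(2, Rational(1, 2)), Pow(Y, Rational(-1, 2))), Add(-1, Mul(8, Pow(2, Rational(1, 2)), Pow(Y, Rational(1, 2))))), -3), 2) = Pow(Add(Mul(Rational(1, 6), Pow(2, Rational(1, 2)), Pow(Y, Rational(-1, 2)), Add(-1, Mul(8, Pow(2, Rational(1, 2)), Pow(Y, Rational(1, 2))))), -3), 2) = Pow(Add(-3, Mul(Rational(1, 6), Pow(2, Rational(1, 2)), Pow(Y, Rational(-1, 2)), Add(-1, Mul(8, Pow(2, Rational(1, 2)), Pow(Y, Rational(1, 2)))))), 2))
Pow(Add(4914, Function('G')(46)), -1) = Pow(Add(4914, Mul(Rational(1, 36), Pow(46, -1), Pow(Add(Pow(2, Rational(1, 2)), Mul(2, Pow(46, Rational(1, 2)))), 2))), -1) = Pow(Add(4914, Mul(Rational(1, 36), Rational(1, 46), Pow(Add(Pow(2, Rational(1, 2)), Mul(2, Pow(46, Rational(1, 2)))), 2))), -1) = Pow(Add(4914, Mul(Rational(1, 1656), Pow(Add(Pow(2, Rational(1, 2)), Mul(2, Pow(46, Rational(1, 2)))), 2))), -1)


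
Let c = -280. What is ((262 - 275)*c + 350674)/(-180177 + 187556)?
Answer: 354314/7379 ≈ 48.017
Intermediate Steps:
((262 - 275)*c + 350674)/(-180177 + 187556) = ((262 - 275)*(-280) + 350674)/(-180177 + 187556) = (-13*(-280) + 350674)/7379 = (3640 + 350674)*(1/7379) = 354314*(1/7379) = 354314/7379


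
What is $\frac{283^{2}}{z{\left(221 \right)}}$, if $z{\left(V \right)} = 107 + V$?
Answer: $\frac{80089}{328} \approx 244.17$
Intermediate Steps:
$\frac{283^{2}}{z{\left(221 \right)}} = \frac{283^{2}}{107 + 221} = \frac{80089}{328}$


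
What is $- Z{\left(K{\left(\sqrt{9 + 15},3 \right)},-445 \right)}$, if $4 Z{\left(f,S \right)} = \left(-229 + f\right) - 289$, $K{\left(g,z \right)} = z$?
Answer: $\frac{515}{4} \approx 128.75$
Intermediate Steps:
$Z{\left(f,S \right)} = - \frac{259}{2} + \frac{f}{4}$ ($Z{\left(f,S \right)} = \frac{\left(-229 + f\right) - 289}{4} = \frac{-518 + f}{4} = - \frac{259}{2} + \frac{f}{4}$)
$- Z{\left(K{\left(\sqrt{9 + 15},3 \right)},-445 \right)} = - (- \frac{259}{2} + \frac{1}{4} \cdot 3) = - (- \frac{259}{2} + \frac{3}{4}) = \left(-1\right) \left(- \frac{515}{4}\right) = \frac{515}{4}$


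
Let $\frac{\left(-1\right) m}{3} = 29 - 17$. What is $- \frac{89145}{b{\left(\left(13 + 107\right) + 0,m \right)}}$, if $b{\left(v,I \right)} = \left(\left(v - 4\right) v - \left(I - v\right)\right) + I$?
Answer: $- \frac{1981}{312} \approx -6.3494$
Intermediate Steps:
$m = -36$ ($m = - 3 \left(29 - 17\right) = \left(-3\right) 12 = -36$)
$b{\left(v,I \right)} = v + v \left(-4 + v\right)$ ($b{\left(v,I \right)} = \left(\left(-4 + v\right) v - \left(I - v\right)\right) + I = \left(v \left(-4 + v\right) - \left(I - v\right)\right) + I = \left(v - I + v \left(-4 + v\right)\right) + I = v + v \left(-4 + v\right)$)
$- \frac{89145}{b{\left(\left(13 + 107\right) + 0,m \right)}} = - \frac{89145}{\left(\left(13 + 107\right) + 0\right) \left(-3 + \left(\left(13 + 107\right) + 0\right)\right)} = - \frac{89145}{\left(120 + 0\right) \left(-3 + \left(120 + 0\right)\right)} = - \frac{89145}{120 \left(-3 + 120\right)} = - \frac{89145}{120 \cdot 117} = - \frac{89145}{14040} = \left(-89145\right) \frac{1}{14040} = - \frac{1981}{312}$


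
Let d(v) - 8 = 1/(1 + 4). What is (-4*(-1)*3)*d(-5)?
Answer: 492/5 ≈ 98.400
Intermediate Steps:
d(v) = 41/5 (d(v) = 8 + 1/(1 + 4) = 8 + 1/5 = 41/5)
(-4*(-1)*3)*d(-5) = (-4*(-1)*3)*(41/5) = (4*3)*(41/5) = 12*(41/5) = 492/5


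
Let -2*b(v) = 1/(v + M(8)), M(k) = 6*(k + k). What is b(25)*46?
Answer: -23/121 ≈ -0.19008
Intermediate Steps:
M(k) = 12*k (M(k) = 6*(2*k) = 12*k)
b(v) = -1/(2*(96 + v)) (b(v) = -1/(2*(v + 12*8)) = -1/(2*(v + 96)) = -1/(2*(96 + v)))
b(25)*46 = -1/(192 + 2*25)*46 = -1/(192 + 50)*46 = -1/242*46 = -23/121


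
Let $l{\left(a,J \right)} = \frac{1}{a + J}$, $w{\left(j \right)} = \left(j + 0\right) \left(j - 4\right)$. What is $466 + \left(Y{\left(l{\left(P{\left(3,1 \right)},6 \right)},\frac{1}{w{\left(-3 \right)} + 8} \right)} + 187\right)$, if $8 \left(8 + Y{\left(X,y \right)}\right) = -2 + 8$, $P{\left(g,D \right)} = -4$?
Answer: $\frac{2583}{4} \approx 645.75$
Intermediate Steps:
$w{\left(j \right)} = j \left(-4 + j\right)$
$l{\left(a,J \right)} = \frac{1}{J + a}$
$Y{\left(X,y \right)} = - \frac{29}{4}$ ($Y{\left(X,y \right)} = -8 + \frac{-2 + 8}{8} = -8 + \frac{1}{8} \cdot 6 = -8 + \frac{3}{4} = - \frac{29}{4}$)
$466 + \left(Y{\left(l{\left(P{\left(3,1 \right)},6 \right)},\frac{1}{w{\left(-3 \right)} + 8} \right)} + 187\right) = 466 + \left(- \frac{29}{4} + 187\right) = 466 + \frac{719}{4} = \frac{2583}{4}$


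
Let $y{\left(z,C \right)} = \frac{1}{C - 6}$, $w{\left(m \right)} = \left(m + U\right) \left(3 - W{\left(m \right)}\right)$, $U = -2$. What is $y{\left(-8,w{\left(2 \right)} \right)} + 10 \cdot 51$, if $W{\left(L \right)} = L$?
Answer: $\frac{3059}{6} \approx 509.83$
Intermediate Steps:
$w{\left(m \right)} = \left(-2 + m\right) \left(3 - m\right)$ ($w{\left(m \right)} = \left(m - 2\right) \left(3 - m\right) = \left(-2 + m\right) \left(3 - m\right)$)
$y{\left(z,C \right)} = \frac{1}{-6 + C}$
$y{\left(-8,w{\left(2 \right)} \right)} + 10 \cdot 51 = \frac{1}{-6 - 0} + 10 \cdot 51 = \frac{1}{-6 - 0} + 510 = \frac{1}{-6 + 0} + 510 = \frac{1}{-6} + 510 = - \frac{1}{6} + 510 = \frac{3059}{6}$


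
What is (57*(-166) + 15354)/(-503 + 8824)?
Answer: 5892/8321 ≈ 0.70809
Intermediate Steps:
(57*(-166) + 15354)/(-503 + 8824) = (-9462 + 15354)/8321 = 5892*(1/8321) = 5892/8321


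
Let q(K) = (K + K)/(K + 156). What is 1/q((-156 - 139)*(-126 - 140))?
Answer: 39313/78470 ≈ 0.50099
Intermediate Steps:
q(K) = 2*K/(156 + K) (q(K) = (2*K)/(156 + K) = 2*K/(156 + K))
1/q((-156 - 139)*(-126 - 140)) = 1/(2*((-156 - 139)*(-126 - 140))/(156 + (-156 - 139)*(-126 - 140))) = 1/(2*(-295*(-266))/(156 - 295*(-266))) = 1/(2*78470/(156 + 78470)) = 1/(2*78470/78626) = 1/(2*78470*(1/78626)) = 1/(78470/39313) = 39313/78470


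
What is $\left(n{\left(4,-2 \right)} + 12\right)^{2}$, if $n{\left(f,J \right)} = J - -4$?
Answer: $196$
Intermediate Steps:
$n{\left(f,J \right)} = 4 + J$ ($n{\left(f,J \right)} = J + 4 = 4 + J$)
$\left(n{\left(4,-2 \right)} + 12\right)^{2} = \left(\left(4 - 2\right) + 12\right)^{2} = \left(2 + 12\right)^{2} = 14^{2} = 196$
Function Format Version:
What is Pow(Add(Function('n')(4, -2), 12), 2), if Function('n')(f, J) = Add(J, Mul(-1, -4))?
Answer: 196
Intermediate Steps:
Function('n')(f, J) = Add(4, J) (Function('n')(f, J) = Add(J, 4) = Add(4, J))
Pow(Add(Function('n')(4, -2), 12), 2) = Pow(Add(Add(4, -2), 12), 2) = Pow(Add(2, 12), 2) = Pow(14, 2) = 196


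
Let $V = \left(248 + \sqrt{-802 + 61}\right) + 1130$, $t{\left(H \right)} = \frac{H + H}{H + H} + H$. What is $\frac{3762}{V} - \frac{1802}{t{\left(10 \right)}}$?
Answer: $\frac{2 \left(- 901 \sqrt{741} + 1220887 i\right)}{11 \left(\sqrt{741} - 1378 i\right)} \approx -161.09 - 0.053909 i$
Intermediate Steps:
$t{\left(H \right)} = 1 + H$ ($t{\left(H \right)} = \frac{2 H}{2 H} + H = 2 H \frac{1}{2 H} + H = 1 + H$)
$V = 1378 + i \sqrt{741}$ ($V = \left(248 + \sqrt{-741}\right) + 1130 = \left(248 + i \sqrt{741}\right) + 1130 = 1378 + i \sqrt{741} \approx 1378.0 + 27.221 i$)
$\frac{3762}{V} - \frac{1802}{t{\left(10 \right)}} = \frac{3762}{1378 + i \sqrt{741}} - \frac{1802}{1 + 10} = \frac{3762}{1378 + i \sqrt{741}} - \frac{1802}{11} = - \frac{1802}{11} + \frac{3762}{1378 + i \sqrt{741}}$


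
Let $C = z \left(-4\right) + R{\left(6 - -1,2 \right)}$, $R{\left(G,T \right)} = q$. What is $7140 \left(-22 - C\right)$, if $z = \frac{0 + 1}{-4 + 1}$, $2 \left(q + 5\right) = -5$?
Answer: $-113050$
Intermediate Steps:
$q = - \frac{15}{2}$ ($q = -5 + \frac{1}{2} \left(-5\right) = -5 - \frac{5}{2} = - \frac{15}{2} \approx -7.5$)
$R{\left(G,T \right)} = - \frac{15}{2}$
$z = - \frac{1}{3}$ ($z = 1 \frac{1}{-3} = 1 \left(- \frac{1}{3}\right) = - \frac{1}{3} \approx -0.33333$)
$C = - \frac{37}{6}$ ($C = \left(- \frac{1}{3}\right) \left(-4\right) - \frac{15}{2} = \frac{4}{3} - \frac{15}{2} = - \frac{37}{6} \approx -6.1667$)
$7140 \left(-22 - C\right) = 7140 \left(-22 - - \frac{37}{6}\right) = 7140 \left(-22 + \frac{37}{6}\right) = 7140 \left(- \frac{95}{6}\right) = -113050$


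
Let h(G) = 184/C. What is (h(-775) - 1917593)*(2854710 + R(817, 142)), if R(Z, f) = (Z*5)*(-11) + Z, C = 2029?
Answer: -10935440147769696/2029 ≈ -5.3896e+12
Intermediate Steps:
h(G) = 184/2029
R(Z, f) = -54*Z (R(Z, f) = (5*Z)*(-11) + Z = -55*Z + Z = -54*Z)
(h(-775) - 1917593)*(2854710 + R(817, 142)) = (184/2029 - 1917593)*(2854710 - 54*817) = -3890796013*(2854710 - 44118)/2029 = -3890796013/2029*2810592 = -10935440147769696/2029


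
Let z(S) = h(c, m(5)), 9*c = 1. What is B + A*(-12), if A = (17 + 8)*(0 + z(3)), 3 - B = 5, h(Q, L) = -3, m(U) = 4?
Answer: 898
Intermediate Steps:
c = 1/9 (c = (1/9)*1 = 1/9 ≈ 0.11111)
B = -2 (B = 3 - 1*5 = 3 - 5 = -2)
z(S) = -3
A = -75 (A = (17 + 8)*(0 - 3) = 25*(-3) = -75)
B + A*(-12) = -2 - 75*(-12) = -2 + 900 = 898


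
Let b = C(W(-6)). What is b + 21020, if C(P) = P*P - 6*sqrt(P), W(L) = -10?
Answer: 21120 - 6*I*sqrt(10) ≈ 21120.0 - 18.974*I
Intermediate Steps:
C(P) = P**2 - 6*sqrt(P)
b = 100 - 6*I*sqrt(10) (b = (-10)**2 - 6*I*sqrt(10) = 100 - 6*I*sqrt(10) ≈ 100.0 - 18.974*I)
b + 21020 = (100 - 6*I*sqrt(10)) + 21020 = 21120 - 6*I*sqrt(10)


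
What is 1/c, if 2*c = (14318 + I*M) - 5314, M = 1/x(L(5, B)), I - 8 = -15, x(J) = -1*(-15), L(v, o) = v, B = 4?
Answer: 30/135053 ≈ 0.00022214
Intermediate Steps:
x(J) = 15
I = -7 (I = 8 - 15 = -7)
M = 1/15 ≈ 0.066667
c = 135053/30 (c = ((14318 - 7*1/15) - 5314)/2 = ((14318 - 7/15) - 5314)/2 = (214763/15 - 5314)/2 = (1/2)*(135053/15) = 135053/30 ≈ 4501.8)
1/c = 1/(135053/30) = 30/135053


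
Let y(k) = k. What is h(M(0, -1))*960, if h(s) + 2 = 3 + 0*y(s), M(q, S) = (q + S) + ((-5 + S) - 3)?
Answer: 960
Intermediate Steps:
M(q, S) = -8 + q + 2*S (M(q, S) = (S + q) + (-8 + S) = -8 + q + 2*S)
h(s) = 1 (h(s) = -2 + (3 + 0*s) = -2 + (3 + 0) = -2 + 3 = 1)
h(M(0, -1))*960 = 1*960 = 960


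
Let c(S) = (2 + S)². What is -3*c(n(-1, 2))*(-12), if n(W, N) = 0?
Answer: 144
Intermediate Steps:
-3*c(n(-1, 2))*(-12) = -3*(2 + 0)²*(-12) = -3*2²*(-12) = -3*4*(-12) = -12*(-12) = 144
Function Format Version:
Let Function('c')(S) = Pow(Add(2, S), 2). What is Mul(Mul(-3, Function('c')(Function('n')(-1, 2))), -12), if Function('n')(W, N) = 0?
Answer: 144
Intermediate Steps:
Mul(Mul(-3, Function('c')(Function('n')(-1, 2))), -12) = Mul(Mul(-3, Pow(Add(2, 0), 2)), -12) = Mul(Mul(-3, Pow(2, 2)), -12) = Mul(Mul(-3, 4), -12) = Mul(-12, -12) = 144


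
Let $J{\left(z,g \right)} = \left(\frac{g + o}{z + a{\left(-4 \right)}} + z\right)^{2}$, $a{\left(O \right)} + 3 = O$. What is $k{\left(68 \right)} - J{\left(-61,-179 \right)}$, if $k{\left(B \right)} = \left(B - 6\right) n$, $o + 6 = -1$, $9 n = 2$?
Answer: $- \frac{35175905}{10404} \approx -3381.0$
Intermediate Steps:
$n = \frac{2}{9}$ ($n = \frac{1}{9} \cdot 2 = \frac{2}{9} \approx 0.22222$)
$o = -7$ ($o = -6 - 1 = -7$)
$a{\left(O \right)} = -3 + O$
$J{\left(z,g \right)} = \left(z + \frac{-7 + g}{-7 + z}\right)^{2}$ ($J{\left(z,g \right)} = \left(\frac{g - 7}{z - 7} + z\right)^{2} = \left(\frac{-7 + g}{z - 7} + z\right)^{2} = \left(\frac{-7 + g}{-7 + z} + z\right)^{2} = \left(z + \frac{-7 + g}{-7 + z}\right)^{2}$)
$k{\left(B \right)} = - \frac{4}{3} + \frac{2 B}{9}$ ($k{\left(B \right)} = \left(B - 6\right) \frac{2}{9} = \left(-6 + B\right) \frac{2}{9} = - \frac{4}{3} + \frac{2 B}{9}$)
$k{\left(68 \right)} - J{\left(-61,-179 \right)} = \left(- \frac{4}{3} + \frac{2}{9} \cdot 68\right) - \frac{\left(-7 - 179 + \left(-61\right)^{2} - -427\right)^{2}}{\left(-7 - 61\right)^{2}} = \left(- \frac{4}{3} + \frac{136}{9}\right) - \frac{\left(-7 - 179 + 3721 + 427\right)^{2}}{4624} = \frac{124}{9} - \frac{3962^{2}}{4624} = \frac{124}{9} - \frac{1}{4624} \cdot 15697444 = \frac{124}{9} - \frac{3924361}{1156} = - \frac{35175905}{10404}$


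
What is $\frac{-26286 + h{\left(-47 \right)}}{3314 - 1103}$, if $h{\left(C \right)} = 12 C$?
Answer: $- \frac{8950}{737} \approx -12.144$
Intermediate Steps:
$\frac{-26286 + h{\left(-47 \right)}}{3314 - 1103} = \frac{-26286 + 12 \left(-47\right)}{3314 - 1103} = \frac{-26286 - 564}{2211} = \left(-26850\right) \frac{1}{2211} = - \frac{8950}{737}$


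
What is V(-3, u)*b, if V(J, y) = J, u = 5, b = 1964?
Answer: -5892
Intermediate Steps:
V(-3, u)*b = -3*1964 = -5892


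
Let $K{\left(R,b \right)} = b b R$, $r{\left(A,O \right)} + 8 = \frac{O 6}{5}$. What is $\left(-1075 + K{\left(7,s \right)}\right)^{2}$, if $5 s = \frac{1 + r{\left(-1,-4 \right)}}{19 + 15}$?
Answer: $\frac{603205622161375689}{522006250000} \approx 1.1556 \cdot 10^{6}$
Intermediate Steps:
$r{\left(A,O \right)} = -8 + \frac{6 O}{5}$ ($r{\left(A,O \right)} = -8 + \frac{O 6}{5} = -8 + 6 O \frac{1}{5} = -8 + \frac{6 O}{5}$)
$s = - \frac{59}{850}$ ($s = \frac{\left(1 + \left(-8 + \frac{6}{5} \left(-4\right)\right)\right) \frac{1}{19 + 15}}{5} = \frac{\left(1 - \frac{64}{5}\right) \frac{1}{34}}{5} = \frac{\left(- \frac{59}{5}\right) \frac{1}{34}}{5} = \frac{1}{5} \left(- \frac{59}{170}\right) = - \frac{59}{850} \approx -0.069412$)
$K{\left(R,b \right)} = R b^{2}$ ($K{\left(R,b \right)} = b^{2} R = R b^{2}$)
$\left(-1075 + K{\left(7,s \right)}\right)^{2} = \left(-1075 + 7 \left(- \frac{59}{850}\right)^{2}\right)^{2} = \left(-1075 + 7 \cdot \frac{3481}{722500}\right)^{2} = \left(-1075 + \frac{24367}{722500}\right)^{2} = \left(- \frac{776663133}{722500}\right)^{2} = \frac{603205622161375689}{522006250000}$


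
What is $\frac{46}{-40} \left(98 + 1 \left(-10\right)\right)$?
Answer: $- \frac{506}{5} \approx -101.2$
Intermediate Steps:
$\frac{46}{-40} \left(98 + 1 \left(-10\right)\right) = 46 \left(- \frac{1}{40}\right) \left(98 - 10\right) = \left(- \frac{23}{20}\right) 88 = - \frac{506}{5}$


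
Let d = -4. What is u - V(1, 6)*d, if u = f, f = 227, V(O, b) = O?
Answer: 231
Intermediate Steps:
u = 227
u - V(1, 6)*d = 227 - (-4) = 227 - 1*(-4) = 227 + 4 = 231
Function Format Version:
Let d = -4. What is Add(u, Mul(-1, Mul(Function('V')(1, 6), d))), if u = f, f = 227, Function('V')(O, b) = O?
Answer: 231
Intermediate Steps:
u = 227
Add(u, Mul(-1, Mul(Function('V')(1, 6), d))) = Add(227, Mul(-1, Mul(1, -4))) = Add(227, Mul(-1, -4)) = Add(227, 4) = 231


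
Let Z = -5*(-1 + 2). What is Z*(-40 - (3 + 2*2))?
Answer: 235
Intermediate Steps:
Z = -5 (Z = -5*1 = -5)
Z*(-40 - (3 + 2*2)) = -5*(-40 - (3 + 2*2)) = -5*(-40 - (3 + 4)) = -5*(-40 - 1*7) = -5*(-40 - 7) = -5*(-47) = 235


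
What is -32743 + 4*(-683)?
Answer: -35475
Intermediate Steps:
-32743 + 4*(-683) = -32743 - 2732 = -35475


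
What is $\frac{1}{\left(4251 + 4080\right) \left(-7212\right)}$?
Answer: $- \frac{1}{60083172} \approx -1.6644 \cdot 10^{-8}$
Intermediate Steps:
$\frac{1}{\left(4251 + 4080\right) \left(-7212\right)} = \frac{1}{8331} \left(- \frac{1}{7212}\right) = - \frac{1}{60083172}$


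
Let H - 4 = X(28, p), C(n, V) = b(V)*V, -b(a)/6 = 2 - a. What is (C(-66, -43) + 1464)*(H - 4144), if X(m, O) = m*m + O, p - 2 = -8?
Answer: -43954788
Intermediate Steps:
b(a) = -12 + 6*a (b(a) = -6*(2 - a) = -12 + 6*a)
p = -6 (p = 2 - 8 = -6)
C(n, V) = V*(-12 + 6*V) (C(n, V) = (-12 + 6*V)*V = V*(-12 + 6*V))
X(m, O) = O + m**2 (X(m, O) = m**2 + O = O + m**2)
H = 782 (H = 4 + (-6 + 28**2) = 4 + (-6 + 784) = 4 + 778 = 782)
(C(-66, -43) + 1464)*(H - 4144) = (6*(-43)*(-2 - 43) + 1464)*(782 - 4144) = (6*(-43)*(-45) + 1464)*(-3362) = (11610 + 1464)*(-3362) = 13074*(-3362) = -43954788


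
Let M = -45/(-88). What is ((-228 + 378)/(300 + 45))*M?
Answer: 225/1012 ≈ 0.22233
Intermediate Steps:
M = 45/88 (M = -45*(-1/88) = 45/88 ≈ 0.51136)
((-228 + 378)/(300 + 45))*M = ((-228 + 378)/(300 + 45))*(45/88) = (150/345)*(45/88) = (150*(1/345))*(45/88) = (10/23)*(45/88) = 225/1012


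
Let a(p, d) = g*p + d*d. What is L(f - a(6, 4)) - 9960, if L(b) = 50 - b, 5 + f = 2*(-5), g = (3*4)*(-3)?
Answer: -10095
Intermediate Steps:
g = -36 (g = 12*(-3) = -36)
f = -15 (f = -5 + 2*(-5) = -5 - 10 = -15)
a(p, d) = d² - 36*p (a(p, d) = -36*p + d*d = -36*p + d² = d² - 36*p)
L(f - a(6, 4)) - 9960 = (50 - (-15 - (4² - 36*6))) - 9960 = (50 - (-15 - (16 - 216))) - 9960 = (50 - (-15 - 1*(-200))) - 9960 = (50 - (-15 + 200)) - 9960 = (50 - 1*185) - 9960 = (50 - 185) - 9960 = -135 - 9960 = -10095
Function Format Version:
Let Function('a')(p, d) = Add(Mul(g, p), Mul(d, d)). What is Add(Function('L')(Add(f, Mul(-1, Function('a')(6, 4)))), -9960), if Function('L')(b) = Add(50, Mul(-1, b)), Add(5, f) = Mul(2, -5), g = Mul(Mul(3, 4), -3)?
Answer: -10095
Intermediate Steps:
g = -36 (g = Mul(12, -3) = -36)
f = -15 (f = Add(-5, Mul(2, -5)) = Add(-5, -10) = -15)
Function('a')(p, d) = Add(Pow(d, 2), Mul(-36, p)) (Function('a')(p, d) = Add(Mul(-36, p), Mul(d, d)) = Add(Mul(-36, p), Pow(d, 2)) = Add(Pow(d, 2), Mul(-36, p)))
Add(Function('L')(Add(f, Mul(-1, Function('a')(6, 4)))), -9960) = Add(Add(50, Mul(-1, Add(-15, Mul(-1, Add(Pow(4, 2), Mul(-36, 6)))))), -9960) = Add(Add(50, Mul(-1, Add(-15, Mul(-1, Add(16, -216))))), -9960) = Add(Add(50, Mul(-1, Add(-15, Mul(-1, -200)))), -9960) = Add(Add(50, Mul(-1, Add(-15, 200))), -9960) = Add(Add(50, Mul(-1, 185)), -9960) = Add(Add(50, -185), -9960) = Add(-135, -9960) = -10095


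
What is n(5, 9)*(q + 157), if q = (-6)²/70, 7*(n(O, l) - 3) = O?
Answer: 143338/245 ≈ 585.05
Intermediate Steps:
n(O, l) = 3 + O/7
q = 18/35 (q = 36*(1/70) = 18/35 ≈ 0.51429)
n(5, 9)*(q + 157) = (3 + (⅐)*5)*(18/35 + 157) = (3 + 5/7)*(5513/35) = (26/7)*(5513/35) = 143338/245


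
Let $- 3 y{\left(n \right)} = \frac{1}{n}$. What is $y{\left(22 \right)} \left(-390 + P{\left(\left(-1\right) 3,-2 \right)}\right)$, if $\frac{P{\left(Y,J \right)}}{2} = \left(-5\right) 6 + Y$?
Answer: $\frac{76}{11} \approx 6.9091$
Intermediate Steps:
$P{\left(Y,J \right)} = -60 + 2 Y$ ($P{\left(Y,J \right)} = 2 \left(\left(-5\right) 6 + Y\right) = 2 \left(-30 + Y\right) = -60 + 2 Y$)
$y{\left(n \right)} = - \frac{1}{3 n}$
$y{\left(22 \right)} \left(-390 + P{\left(\left(-1\right) 3,-2 \right)}\right) = - \frac{1}{3 \cdot 22} \left(-390 - \left(60 - 2 \left(\left(-1\right) 3\right)\right)\right) = \left(- \frac{1}{3}\right) \frac{1}{22} \left(-390 + \left(-60 + 2 \left(-3\right)\right)\right) = - \frac{-390 - 66}{66} = \left(- \frac{1}{66}\right) \left(-456\right) = \frac{76}{11}$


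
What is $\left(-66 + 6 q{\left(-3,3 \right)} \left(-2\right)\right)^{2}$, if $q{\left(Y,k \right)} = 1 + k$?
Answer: $12996$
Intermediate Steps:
$\left(-66 + 6 q{\left(-3,3 \right)} \left(-2\right)\right)^{2} = \left(-66 + 6 \left(1 + 3\right) \left(-2\right)\right)^{2} = \left(-66 + 6 \cdot 4 \left(-2\right)\right)^{2} = \left(-66 + 24 \left(-2\right)\right)^{2} = \left(-66 - 48\right)^{2} = \left(-114\right)^{2} = 12996$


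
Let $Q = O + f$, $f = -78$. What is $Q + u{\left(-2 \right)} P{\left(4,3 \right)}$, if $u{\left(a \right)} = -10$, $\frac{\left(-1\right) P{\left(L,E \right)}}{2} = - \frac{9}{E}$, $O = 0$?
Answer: $-138$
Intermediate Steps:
$P{\left(L,E \right)} = \frac{18}{E}$ ($P{\left(L,E \right)} = - 2 \left(- \frac{9}{E}\right) = \frac{18}{E}$)
$Q = -78$ ($Q = 0 - 78 = -78$)
$Q + u{\left(-2 \right)} P{\left(4,3 \right)} = -78 - 10 \cdot \frac{18}{3} = -78 - 10 \cdot 18 \cdot \frac{1}{3} = -78 - 60 = -138$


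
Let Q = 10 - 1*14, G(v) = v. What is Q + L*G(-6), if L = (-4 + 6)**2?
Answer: -28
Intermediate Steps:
L = 4 (L = 2**2 = 4)
Q = -4 (Q = 10 - 14 = -4)
Q + L*G(-6) = -4 + 4*(-6) = -4 - 24 = -28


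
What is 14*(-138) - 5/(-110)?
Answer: -42503/22 ≈ -1932.0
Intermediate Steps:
14*(-138) - 5/(-110) = -1932 - 5*(-1/110) = -1932 + 1/22 = -42503/22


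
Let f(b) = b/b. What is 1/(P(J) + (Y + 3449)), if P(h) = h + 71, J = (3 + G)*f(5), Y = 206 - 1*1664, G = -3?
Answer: 1/2062 ≈ 0.00048497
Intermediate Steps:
Y = -1458 (Y = 206 - 1664 = -1458)
f(b) = 1
J = 0 (J = (3 - 3)*1 = 0*1 = 0)
P(h) = 71 + h
1/(P(J) + (Y + 3449)) = 1/((71 + 0) + (-1458 + 3449)) = 1/(71 + 1991) = 1/2062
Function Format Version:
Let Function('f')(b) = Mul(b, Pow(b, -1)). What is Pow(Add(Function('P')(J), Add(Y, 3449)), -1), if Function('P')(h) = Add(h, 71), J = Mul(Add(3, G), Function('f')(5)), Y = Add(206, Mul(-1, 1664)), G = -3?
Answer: Rational(1, 2062) ≈ 0.00048497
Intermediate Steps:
Y = -1458 (Y = Add(206, -1664) = -1458)
Function('f')(b) = 1
J = 0 (J = Mul(Add(3, -3), 1) = Mul(0, 1) = 0)
Function('P')(h) = Add(71, h)
Pow(Add(Function('P')(J), Add(Y, 3449)), -1) = Pow(Add(Add(71, 0), Add(-1458, 3449)), -1) = Pow(Add(71, 1991), -1) = Pow(2062, -1) = Rational(1, 2062)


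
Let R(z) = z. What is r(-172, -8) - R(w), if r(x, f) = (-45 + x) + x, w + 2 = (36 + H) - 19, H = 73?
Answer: -477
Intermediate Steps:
w = 88 (w = -2 + ((36 + 73) - 19) = -2 + (109 - 19) = -2 + 90 = 88)
r(x, f) = -45 + 2*x
r(-172, -8) - R(w) = (-45 + 2*(-172)) - 1*88 = (-45 - 344) - 88 = -389 - 88 = -477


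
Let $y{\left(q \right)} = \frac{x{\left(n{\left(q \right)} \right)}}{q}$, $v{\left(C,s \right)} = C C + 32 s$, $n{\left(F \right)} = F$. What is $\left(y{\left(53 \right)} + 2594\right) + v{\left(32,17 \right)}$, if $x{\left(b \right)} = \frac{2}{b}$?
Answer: $\frac{11691060}{2809} \approx 4162.0$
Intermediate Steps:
$v{\left(C,s \right)} = C^{2} + 32 s$
$y{\left(q \right)} = \frac{2}{q^{2}}$ ($y{\left(q \right)} = \frac{2 \frac{1}{q}}{q} = \frac{2}{q^{2}}$)
$\left(y{\left(53 \right)} + 2594\right) + v{\left(32,17 \right)} = \left(\frac{2}{2809} + 2594\right) + \left(32^{2} + 32 \cdot 17\right) = \left(2 \cdot \frac{1}{2809} + 2594\right) + \left(1024 + 544\right) = \left(\frac{2}{2809} + 2594\right) + 1568 = \frac{7286548}{2809} + 1568 = \frac{11691060}{2809}$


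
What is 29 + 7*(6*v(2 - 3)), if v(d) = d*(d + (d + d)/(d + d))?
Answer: 29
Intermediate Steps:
v(d) = d*(1 + d) (v(d) = d*(d + (2*d)/((2*d))) = d*(d + (2*d)*(1/(2*d))) = d*(d + 1) = d*(1 + d))
29 + 7*(6*v(2 - 3)) = 29 + 7*(6*((2 - 3)*(1 + (2 - 3)))) = 29 + 7*(6*(-(1 - 1))) = 29 + 7*(6*(-1*0)) = 29 + 7*(6*0) = 29 + 7*0 = 29 + 0 = 29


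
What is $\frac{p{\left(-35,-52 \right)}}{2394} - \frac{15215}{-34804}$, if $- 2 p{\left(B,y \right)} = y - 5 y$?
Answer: $\frac{2343221}{5951484} \approx 0.39372$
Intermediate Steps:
$p{\left(B,y \right)} = 2 y$ ($p{\left(B,y \right)} = - \frac{y - 5 y}{2} = - \frac{\left(-4\right) y}{2} = 2 y$)
$\frac{p{\left(-35,-52 \right)}}{2394} - \frac{15215}{-34804} = \frac{2 \left(-52\right)}{2394} - \frac{15215}{-34804} = \left(-104\right) \frac{1}{2394} - - \frac{15215}{34804} = - \frac{52}{1197} + \frac{15215}{34804} = \frac{2343221}{5951484}$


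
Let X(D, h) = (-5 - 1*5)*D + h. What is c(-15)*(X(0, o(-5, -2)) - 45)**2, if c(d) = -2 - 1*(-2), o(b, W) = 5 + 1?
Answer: 0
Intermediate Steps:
o(b, W) = 6
c(d) = 0 (c(d) = -2 + 2 = 0)
X(D, h) = h - 10*D (X(D, h) = (-5 - 5)*D + h = -10*D + h = h - 10*D)
c(-15)*(X(0, o(-5, -2)) - 45)**2 = 0*((6 - 10*0) - 45)**2 = 0*((6 + 0) - 45)**2 = 0*(6 - 45)**2 = 0*(-39)**2 = 0*1521 = 0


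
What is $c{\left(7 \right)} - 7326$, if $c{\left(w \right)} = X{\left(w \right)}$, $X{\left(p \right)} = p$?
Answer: $-7319$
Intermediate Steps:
$c{\left(w \right)} = w$
$c{\left(7 \right)} - 7326 = 7 - 7326 = -7319$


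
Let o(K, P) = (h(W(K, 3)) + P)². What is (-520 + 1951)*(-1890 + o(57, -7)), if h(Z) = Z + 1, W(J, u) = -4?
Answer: -2561490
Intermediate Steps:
h(Z) = 1 + Z
o(K, P) = (-3 + P)² (o(K, P) = ((1 - 4) + P)² = (-3 + P)²)
(-520 + 1951)*(-1890 + o(57, -7)) = (-520 + 1951)*(-1890 + (-3 - 7)²) = 1431*(-1890 + (-10)²) = 1431*(-1890 + 100) = 1431*(-1790) = -2561490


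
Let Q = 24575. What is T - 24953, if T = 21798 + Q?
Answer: 21420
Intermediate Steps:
T = 46373 (T = 21798 + 24575 = 46373)
T - 24953 = 46373 - 24953 = 21420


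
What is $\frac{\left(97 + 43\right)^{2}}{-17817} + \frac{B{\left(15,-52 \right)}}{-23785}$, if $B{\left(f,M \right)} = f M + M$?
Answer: $- \frac{451362256}{423777345} \approx -1.0651$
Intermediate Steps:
$B{\left(f,M \right)} = M + M f$ ($B{\left(f,M \right)} = M f + M = M + M f$)
$\frac{\left(97 + 43\right)^{2}}{-17817} + \frac{B{\left(15,-52 \right)}}{-23785} = \frac{\left(97 + 43\right)^{2}}{-17817} + \frac{\left(-52\right) \left(1 + 15\right)}{-23785} = 140^{2} \left(- \frac{1}{17817}\right) + \left(-52\right) 16 \left(- \frac{1}{23785}\right) = 19600 \left(- \frac{1}{17817}\right) - - \frac{832}{23785} = - \frac{19600}{17817} + \frac{832}{23785} = - \frac{451362256}{423777345}$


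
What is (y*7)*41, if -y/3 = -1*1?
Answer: 861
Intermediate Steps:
y = 3 (y = -(-3) = -3*(-1) = 3)
(y*7)*41 = (3*7)*41 = 21*41 = 861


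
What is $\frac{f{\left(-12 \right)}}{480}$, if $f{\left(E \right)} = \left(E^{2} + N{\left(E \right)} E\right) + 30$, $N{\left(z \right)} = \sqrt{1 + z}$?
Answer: $\frac{29}{80} - \frac{i \sqrt{11}}{40} \approx 0.3625 - 0.082916 i$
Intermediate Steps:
$f{\left(E \right)} = 30 + E^{2} + E \sqrt{1 + E}$ ($f{\left(E \right)} = \left(E^{2} + \sqrt{1 + E} E\right) + 30 = \left(E^{2} + E \sqrt{1 + E}\right) + 30 = 30 + E^{2} + E \sqrt{1 + E}$)
$\frac{f{\left(-12 \right)}}{480} = \frac{30 + \left(-12\right)^{2} - 12 \sqrt{1 - 12}}{480} = \left(30 + 144 - 12 \sqrt{-11}\right) \frac{1}{480} = \left(30 + 144 - 12 i \sqrt{11}\right) \frac{1}{480} = \left(174 - 12 i \sqrt{11}\right) \frac{1}{480} = \frac{29}{80} - \frac{i \sqrt{11}}{40}$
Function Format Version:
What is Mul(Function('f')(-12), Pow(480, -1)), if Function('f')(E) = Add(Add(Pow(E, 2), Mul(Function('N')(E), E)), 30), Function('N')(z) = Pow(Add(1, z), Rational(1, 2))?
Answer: Add(Rational(29, 80), Mul(Rational(-1, 40), I, Pow(11, Rational(1, 2)))) ≈ Add(0.36250, Mul(-0.082916, I))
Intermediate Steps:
Function('f')(E) = Add(30, Pow(E, 2), Mul(E, Pow(Add(1, E), Rational(1, 2)))) (Function('f')(E) = Add(Add(Pow(E, 2), Mul(Pow(Add(1, E), Rational(1, 2)), E)), 30) = Add(Add(Pow(E, 2), Mul(E, Pow(Add(1, E), Rational(1, 2)))), 30) = Add(30, Pow(E, 2), Mul(E, Pow(Add(1, E), Rational(1, 2)))))
Mul(Function('f')(-12), Pow(480, -1)) = Mul(Add(30, Pow(-12, 2), Mul(-12, Pow(Add(1, -12), Rational(1, 2)))), Pow(480, -1)) = Mul(Add(30, 144, Mul(-12, Pow(-11, Rational(1, 2)))), Rational(1, 480)) = Mul(Add(30, 144, Mul(-12, Mul(I, Pow(11, Rational(1, 2))))), Rational(1, 480)) = Mul(Add(30, 144, Mul(-12, I, Pow(11, Rational(1, 2)))), Rational(1, 480)) = Mul(Add(174, Mul(-12, I, Pow(11, Rational(1, 2)))), Rational(1, 480)) = Add(Rational(29, 80), Mul(Rational(-1, 40), I, Pow(11, Rational(1, 2))))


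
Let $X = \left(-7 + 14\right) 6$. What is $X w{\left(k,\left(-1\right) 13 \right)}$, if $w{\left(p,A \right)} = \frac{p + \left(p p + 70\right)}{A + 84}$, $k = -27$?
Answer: $\frac{32424}{71} \approx 456.68$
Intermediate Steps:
$X = 42$ ($X = 7 \cdot 6 = 42$)
$w{\left(p,A \right)} = \frac{70 + p + p^{2}}{84 + A}$ ($w{\left(p,A \right)} = \frac{p + \left(p^{2} + 70\right)}{84 + A} = \frac{p + \left(70 + p^{2}\right)}{84 + A} = \frac{70 + p + p^{2}}{84 + A}$)
$X w{\left(k,\left(-1\right) 13 \right)} = 42 \frac{70 - 27 + \left(-27\right)^{2}}{84 - 13} = 42 \frac{70 - 27 + 729}{84 - 13} = 42 \cdot \frac{1}{71} \cdot 772 = 42 \cdot \frac{772}{71} = \frac{32424}{71}$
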